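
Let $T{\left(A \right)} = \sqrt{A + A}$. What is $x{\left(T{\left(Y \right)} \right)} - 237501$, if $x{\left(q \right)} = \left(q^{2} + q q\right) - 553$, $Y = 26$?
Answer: $-237950$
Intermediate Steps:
$T{\left(A \right)} = \sqrt{2} \sqrt{A}$ ($T{\left(A \right)} = \sqrt{2 A} = \sqrt{2} \sqrt{A}$)
$x{\left(q \right)} = -553 + 2 q^{2}$ ($x{\left(q \right)} = \left(q^{2} + q^{2}\right) - 553 = 2 q^{2} - 553 = -553 + 2 q^{2}$)
$x{\left(T{\left(Y \right)} \right)} - 237501 = \left(-553 + 2 \left(\sqrt{2} \sqrt{26}\right)^{2}\right) - 237501 = \left(-553 + 2 \left(2 \sqrt{13}\right)^{2}\right) - 237501 = \left(-553 + 2 \cdot 52\right) - 237501 = \left(-553 + 104\right) - 237501 = -449 - 237501 = -237950$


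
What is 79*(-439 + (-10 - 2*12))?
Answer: -37367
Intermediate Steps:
79*(-439 + (-10 - 2*12)) = 79*(-439 + (-10 - 24)) = 79*(-439 - 34) = 79*(-473) = -37367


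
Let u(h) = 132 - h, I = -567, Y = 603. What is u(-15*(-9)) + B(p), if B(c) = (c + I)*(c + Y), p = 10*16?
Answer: -310544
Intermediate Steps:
p = 160
B(c) = (-567 + c)*(603 + c) (B(c) = (c - 567)*(c + 603) = (-567 + c)*(603 + c))
u(-15*(-9)) + B(p) = (132 - (-15)*(-9)) + (-341901 + 160**2 + 36*160) = (132 - 1*135) + (-341901 + 25600 + 5760) = (132 - 135) - 310541 = -3 - 310541 = -310544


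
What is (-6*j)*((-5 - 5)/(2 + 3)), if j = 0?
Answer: 0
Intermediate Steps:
(-6*j)*((-5 - 5)/(2 + 3)) = (-6*0)*((-5 - 5)/(2 + 3)) = 0*(-10/5) = 0*(-10*1/5) = 0*(-2) = 0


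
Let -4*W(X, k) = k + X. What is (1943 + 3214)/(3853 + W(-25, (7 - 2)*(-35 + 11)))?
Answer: 20628/15557 ≈ 1.3260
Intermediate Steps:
W(X, k) = -X/4 - k/4 (W(X, k) = -(k + X)/4 = -(X + k)/4 = -X/4 - k/4)
(1943 + 3214)/(3853 + W(-25, (7 - 2)*(-35 + 11))) = (1943 + 3214)/(3853 + (-¼*(-25) - (7 - 2)*(-35 + 11)/4)) = 5157/(3853 + (25/4 - 5*(-24)/4)) = 5157/(3853 + (25/4 - ¼*(-120))) = 5157/(3853 + (25/4 + 30)) = 5157/(3853 + 145/4) = 5157/(15557/4) = 5157*(4/15557) = 20628/15557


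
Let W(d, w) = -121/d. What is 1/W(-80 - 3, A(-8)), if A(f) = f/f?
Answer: 83/121 ≈ 0.68595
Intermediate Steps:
A(f) = 1
1/W(-80 - 3, A(-8)) = 1/(-121/(-80 - 3)) = 1/(-121/(-83)) = 1/(-121*(-1/83)) = 1/(121/83) = 83/121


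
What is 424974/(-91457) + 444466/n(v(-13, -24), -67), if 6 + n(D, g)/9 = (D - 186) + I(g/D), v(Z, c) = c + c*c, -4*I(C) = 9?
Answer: 157124867702/1177874703 ≈ 133.40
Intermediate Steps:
I(C) = -9/4 (I(C) = -¼*9 = -9/4)
v(Z, c) = c + c²
n(D, g) = -6993/4 + 9*D (n(D, g) = -54 + 9*((D - 186) - 9/4) = -54 + 9*((-186 + D) - 9/4) = -54 + 9*(-753/4 + D) = -54 + (-6777/4 + 9*D) = -6993/4 + 9*D)
424974/(-91457) + 444466/n(v(-13, -24), -67) = 424974/(-91457) + 444466/(-6993/4 + 9*(-24*(1 - 24))) = 424974*(-1/91457) + 444466/(-6993/4 + 9*(-24*(-23))) = -424974/91457 + 444466/(-6993/4 + 9*552) = -424974/91457 + 444466/(-6993/4 + 4968) = -424974/91457 + 444466/(12879/4) = -424974/91457 + 444466*(4/12879) = -424974/91457 + 1777864/12879 = 157124867702/1177874703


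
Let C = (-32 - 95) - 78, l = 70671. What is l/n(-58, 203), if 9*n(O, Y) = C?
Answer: -636039/205 ≈ -3102.6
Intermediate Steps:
C = -205 (C = -127 - 78 = -205)
n(O, Y) = -205/9 (n(O, Y) = (⅑)*(-205) = -205/9)
l/n(-58, 203) = 70671/(-205/9) = 70671*(-9/205) = -636039/205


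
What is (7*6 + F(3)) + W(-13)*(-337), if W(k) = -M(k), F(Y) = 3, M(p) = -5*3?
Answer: -5010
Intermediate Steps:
M(p) = -15
W(k) = 15 (W(k) = -1*(-15) = 15)
(7*6 + F(3)) + W(-13)*(-337) = (7*6 + 3) + 15*(-337) = (42 + 3) - 5055 = 45 - 5055 = -5010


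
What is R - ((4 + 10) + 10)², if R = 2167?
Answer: 1591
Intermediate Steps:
R - ((4 + 10) + 10)² = 2167 - ((4 + 10) + 10)² = 2167 - (14 + 10)² = 2167 - 1*24² = 2167 - 1*576 = 2167 - 576 = 1591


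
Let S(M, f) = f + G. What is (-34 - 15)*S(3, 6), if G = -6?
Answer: 0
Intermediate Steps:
S(M, f) = -6 + f (S(M, f) = f - 6 = -6 + f)
(-34 - 15)*S(3, 6) = (-34 - 15)*(-6 + 6) = -49*0 = 0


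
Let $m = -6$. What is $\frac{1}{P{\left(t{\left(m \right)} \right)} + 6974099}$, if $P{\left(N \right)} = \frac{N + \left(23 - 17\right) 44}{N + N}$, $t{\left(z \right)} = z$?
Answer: $\frac{2}{13948155} \approx 1.4339 \cdot 10^{-7}$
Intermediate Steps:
$P{\left(N \right)} = \frac{264 + N}{2 N}$ ($P{\left(N \right)} = \frac{N + \left(23 - 17\right) 44}{2 N} = \left(N + 6 \cdot 44\right) \frac{1}{2 N} = \left(N + 264\right) \frac{1}{2 N} = \left(264 + N\right) \frac{1}{2 N} = \frac{264 + N}{2 N}$)
$\frac{1}{P{\left(t{\left(m \right)} \right)} + 6974099} = \frac{1}{\frac{264 - 6}{2 \left(-6\right)} + 6974099} = \frac{1}{\frac{1}{2} \left(- \frac{1}{6}\right) 258 + 6974099} = \frac{1}{- \frac{43}{2} + 6974099} = \frac{1}{\frac{13948155}{2}} = \frac{2}{13948155}$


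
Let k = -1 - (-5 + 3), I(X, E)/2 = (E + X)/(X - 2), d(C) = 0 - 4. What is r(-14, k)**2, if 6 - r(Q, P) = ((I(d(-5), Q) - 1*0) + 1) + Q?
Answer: 169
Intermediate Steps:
d(C) = -4
I(X, E) = 2*(E + X)/(-2 + X) (I(X, E) = 2*((E + X)/(X - 2)) = 2*((E + X)/(-2 + X)) = 2*(E + X)/(-2 + X))
k = 1 (k = -1 - 1*(-2) = -1 + 2 = 1)
r(Q, P) = 11/3 - 2*Q/3 (r(Q, P) = 6 - (((2*(Q - 4)/(-2 - 4) - 1*0) + 1) + Q) = 6 - (((2*(-4 + Q)/(-6) + 0) + 1) + Q) = 6 - (((2*(-1/6)*(-4 + Q) + 0) + 1) + Q) = 6 - ((((4/3 - Q/3) + 0) + 1) + Q) = 6 - (((4/3 - Q/3) + 1) + Q) = 6 - ((7/3 - Q/3) + Q) = 6 - (7/3 + 2*Q/3) = 6 + (-7/3 - 2*Q/3) = 11/3 - 2*Q/3)
r(-14, k)**2 = (11/3 - 2/3*(-14))**2 = (11/3 + 28/3)**2 = 13**2 = 169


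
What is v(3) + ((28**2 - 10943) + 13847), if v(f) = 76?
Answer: 3764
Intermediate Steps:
v(3) + ((28**2 - 10943) + 13847) = 76 + ((28**2 - 10943) + 13847) = 76 + ((784 - 10943) + 13847) = 76 + (-10159 + 13847) = 76 + 3688 = 3764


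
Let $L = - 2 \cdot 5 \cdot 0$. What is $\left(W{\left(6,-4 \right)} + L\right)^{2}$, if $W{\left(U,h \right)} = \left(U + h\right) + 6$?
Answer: $64$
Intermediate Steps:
$L = 0$ ($L = \left(-2\right) 0 = 0$)
$W{\left(U,h \right)} = 6 + U + h$
$\left(W{\left(6,-4 \right)} + L\right)^{2} = \left(\left(6 + 6 - 4\right) + 0\right)^{2} = \left(8 + 0\right)^{2} = 8^{2} = 64$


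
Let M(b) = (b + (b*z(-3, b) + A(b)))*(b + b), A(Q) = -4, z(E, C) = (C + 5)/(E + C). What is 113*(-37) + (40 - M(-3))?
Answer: -4177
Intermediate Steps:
z(E, C) = (5 + C)/(C + E)
M(b) = 2*b*(-4 + b + b*(5 + b)/(-3 + b)) (M(b) = (b + (b*((5 + b)/(b - 3)) - 4))*(b + b) = (b + (b*((5 + b)/(-3 + b)) - 4))*(2*b) = (b + (b*(5 + b)/(-3 + b) - 4))*(2*b) = (b + (-4 + b*(5 + b)/(-3 + b)))*(2*b) = (-4 + b + b*(5 + b)/(-3 + b))*(2*b) = 2*b*(-4 + b + b*(5 + b)/(-3 + b)))
113*(-37) + (40 - M(-3)) = 113*(-37) + (40 - 4*(-3)*(6 + (-3)² - 1*(-3))/(-3 - 3)) = -4181 + (40 - 4*(-3)*(6 + 9 + 3)/(-6)) = -4181 + (40 - 4*(-3)*(-1)*18/6) = -4181 + (40 - 1*36) = -4181 + (40 - 36) = -4181 + 4 = -4177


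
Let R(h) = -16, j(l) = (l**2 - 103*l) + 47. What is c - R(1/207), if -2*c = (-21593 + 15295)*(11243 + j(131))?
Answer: 47102758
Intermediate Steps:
j(l) = 47 + l**2 - 103*l
c = 47102742 (c = -(-21593 + 15295)*(11243 + (47 + 131**2 - 103*131))/2 = -(-3149)*(11243 + (47 + 17161 - 13493)) = -(-3149)*(11243 + 3715) = -(-3149)*14958 = -1/2*(-94205484) = 47102742)
c - R(1/207) = 47102742 - 1*(-16) = 47102742 + 16 = 47102758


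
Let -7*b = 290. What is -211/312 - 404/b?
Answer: 410573/45240 ≈ 9.0754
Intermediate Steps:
b = -290/7 (b = -1/7*290 = -290/7 ≈ -41.429)
-211/312 - 404/b = -211/312 - 404/(-290/7) = -211*1/312 - 404*(-7/290) = -211/312 + 1414/145 = 410573/45240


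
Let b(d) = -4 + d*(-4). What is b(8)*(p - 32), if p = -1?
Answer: 1188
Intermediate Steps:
b(d) = -4 - 4*d
b(8)*(p - 32) = (-4 - 4*8)*(-1 - 32) = (-4 - 32)*(-33) = -36*(-33) = 1188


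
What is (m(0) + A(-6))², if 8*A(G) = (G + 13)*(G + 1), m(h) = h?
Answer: 1225/64 ≈ 19.141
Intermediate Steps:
A(G) = (1 + G)*(13 + G)/8 (A(G) = ((G + 13)*(G + 1))/8 = ((13 + G)*(1 + G))/8 = ((1 + G)*(13 + G))/8 = (1 + G)*(13 + G)/8)
(m(0) + A(-6))² = (0 + (13/8 + (⅛)*(-6)² + (7/4)*(-6)))² = (0 + (13/8 + (⅛)*36 - 21/2))² = (0 + (13/8 + 9/2 - 21/2))² = (0 - 35/8)² = (-35/8)² = 1225/64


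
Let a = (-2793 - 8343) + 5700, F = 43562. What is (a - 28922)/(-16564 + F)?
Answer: -17179/13499 ≈ -1.2726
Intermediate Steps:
a = -5436 (a = -11136 + 5700 = -5436)
(a - 28922)/(-16564 + F) = (-5436 - 28922)/(-16564 + 43562) = -34358/26998 = -34358*1/26998 = -17179/13499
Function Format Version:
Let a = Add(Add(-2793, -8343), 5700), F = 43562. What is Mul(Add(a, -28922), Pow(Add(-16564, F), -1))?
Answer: Rational(-17179, 13499) ≈ -1.2726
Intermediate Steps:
a = -5436 (a = Add(-11136, 5700) = -5436)
Mul(Add(a, -28922), Pow(Add(-16564, F), -1)) = Mul(Add(-5436, -28922), Pow(Add(-16564, 43562), -1)) = Mul(-34358, Pow(26998, -1)) = Mul(-34358, Rational(1, 26998)) = Rational(-17179, 13499)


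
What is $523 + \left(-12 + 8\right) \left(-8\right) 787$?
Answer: $25707$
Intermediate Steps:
$523 + \left(-12 + 8\right) \left(-8\right) 787 = 523 + \left(-4\right) \left(-8\right) 787 = 523 + 32 \cdot 787 = 523 + 25184 = 25707$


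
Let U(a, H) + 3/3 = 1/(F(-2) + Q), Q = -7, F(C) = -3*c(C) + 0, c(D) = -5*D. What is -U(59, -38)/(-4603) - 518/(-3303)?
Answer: 88095584/562537233 ≈ 0.15660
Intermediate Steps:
F(C) = 15*C (F(C) = -(-15)*C + 0 = 15*C + 0 = 15*C)
U(a, H) = -38/37 (U(a, H) = -1 + 1/(15*(-2) - 7) = -1 + 1/(-30 - 7) = -1 + 1/(-37) = -1 - 1/37 = -38/37)
-U(59, -38)/(-4603) - 518/(-3303) = -1*(-38/37)/(-4603) - 518/(-3303) = (38/37)*(-1/4603) - 518*(-1/3303) = -38/170311 + 518/3303 = 88095584/562537233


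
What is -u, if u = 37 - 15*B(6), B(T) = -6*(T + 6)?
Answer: -1117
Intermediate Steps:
B(T) = -36 - 6*T (B(T) = -6*(6 + T) = -36 - 6*T)
u = 1117 (u = 37 - 15*(-36 - 6*6) = 37 - 15*(-36 - 36) = 37 - 15*(-72) = 37 + 1080 = 1117)
-u = -1*1117 = -1117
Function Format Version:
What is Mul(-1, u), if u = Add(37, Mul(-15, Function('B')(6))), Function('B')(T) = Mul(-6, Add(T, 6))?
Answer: -1117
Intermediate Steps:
Function('B')(T) = Add(-36, Mul(-6, T)) (Function('B')(T) = Mul(-6, Add(6, T)) = Add(-36, Mul(-6, T)))
u = 1117 (u = Add(37, Mul(-15, Add(-36, Mul(-6, 6)))) = Add(37, Mul(-15, Add(-36, -36))) = Add(37, Mul(-15, -72)) = Add(37, 1080) = 1117)
Mul(-1, u) = Mul(-1, 1117) = -1117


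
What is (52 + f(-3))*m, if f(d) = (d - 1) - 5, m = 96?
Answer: 4128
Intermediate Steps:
f(d) = -6 + d (f(d) = (-1 + d) - 5 = -6 + d)
(52 + f(-3))*m = (52 + (-6 - 3))*96 = (52 - 9)*96 = 43*96 = 4128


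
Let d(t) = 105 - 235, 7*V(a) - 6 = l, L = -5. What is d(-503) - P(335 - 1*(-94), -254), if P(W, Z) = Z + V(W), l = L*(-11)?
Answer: 807/7 ≈ 115.29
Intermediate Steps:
l = 55 (l = -5*(-11) = 55)
V(a) = 61/7 (V(a) = 6/7 + (1/7)*55 = 6/7 + 55/7 = 61/7)
P(W, Z) = 61/7 + Z (P(W, Z) = Z + 61/7 = 61/7 + Z)
d(t) = -130
d(-503) - P(335 - 1*(-94), -254) = -130 - (61/7 - 254) = -130 - 1*(-1717/7) = -130 + 1717/7 = 807/7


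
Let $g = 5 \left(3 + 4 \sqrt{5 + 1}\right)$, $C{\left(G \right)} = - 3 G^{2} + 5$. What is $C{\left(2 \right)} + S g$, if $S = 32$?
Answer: $473 + 640 \sqrt{6} \approx 2040.7$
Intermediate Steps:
$C{\left(G \right)} = 5 - 3 G^{2}$
$g = 15 + 20 \sqrt{6}$ ($g = 5 \left(3 + 4 \sqrt{6}\right) = 15 + 20 \sqrt{6} \approx 63.99$)
$C{\left(2 \right)} + S g = \left(5 - 3 \cdot 2^{2}\right) + 32 \left(15 + 20 \sqrt{6}\right) = \left(5 - 12\right) + \left(480 + 640 \sqrt{6}\right) = -7 + \left(480 + 640 \sqrt{6}\right) = 473 + 640 \sqrt{6}$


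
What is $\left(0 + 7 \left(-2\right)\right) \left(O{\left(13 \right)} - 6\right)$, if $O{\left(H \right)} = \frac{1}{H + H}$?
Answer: $\frac{1085}{13} \approx 83.462$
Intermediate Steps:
$O{\left(H \right)} = \frac{1}{2 H}$
$\left(0 + 7 \left(-2\right)\right) \left(O{\left(13 \right)} - 6\right) = \left(0 + 7 \left(-2\right)\right) \left(\frac{1}{2 \cdot 13} - 6\right) = \left(0 - 14\right) \left(\frac{1}{2} \cdot \frac{1}{13} - 6\right) = - 14 \left(\frac{1}{26} - 6\right) = \left(-14\right) \left(- \frac{155}{26}\right) = \frac{1085}{13}$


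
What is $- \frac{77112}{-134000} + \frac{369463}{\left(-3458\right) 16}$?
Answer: $- \frac{2827599329}{463372000} \approx -6.1022$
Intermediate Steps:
$- \frac{77112}{-134000} + \frac{369463}{\left(-3458\right) 16} = \left(-77112\right) \left(- \frac{1}{134000}\right) + \frac{369463}{-55328} = \frac{9639}{16750} + 369463 \left(- \frac{1}{55328}\right) = \frac{9639}{16750} - \frac{369463}{55328} = - \frac{2827599329}{463372000}$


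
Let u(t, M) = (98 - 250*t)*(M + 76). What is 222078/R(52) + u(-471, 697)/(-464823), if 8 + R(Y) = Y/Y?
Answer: -103864637722/3253761 ≈ -31921.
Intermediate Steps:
R(Y) = -7 (R(Y) = -8 + Y/Y = -8 + 1 = -7)
u(t, M) = (76 + M)*(98 - 250*t) (u(t, M) = (98 - 250*t)*(76 + M) = (76 + M)*(98 - 250*t))
222078/R(52) + u(-471, 697)/(-464823) = 222078/(-7) + (7448 - 19000*(-471) + 98*697 - 250*697*(-471))/(-464823) = 222078*(-1/7) + (7448 + 8949000 + 68306 + 82071750)*(-1/464823) = -222078/7 + 91096504*(-1/464823) = -222078/7 - 91096504/464823 = -103864637722/3253761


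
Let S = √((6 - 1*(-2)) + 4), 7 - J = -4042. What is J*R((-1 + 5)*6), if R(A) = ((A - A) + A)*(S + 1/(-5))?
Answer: -97176/5 + 194352*√3 ≈ 3.1719e+5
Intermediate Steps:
J = 4049 (J = 7 - 1*(-4042) = 7 + 4042 = 4049)
S = 2*√3 (S = √((6 + 2) + 4) = √(8 + 4) = √12 = 2*√3 ≈ 3.4641)
R(A) = A*(-⅕ + 2*√3) (R(A) = ((A - A) + A)*(2*√3 + 1/(-5)) = (0 + A)*(2*√3 - ⅕) = A*(-⅕ + 2*√3))
J*R((-1 + 5)*6) = 4049*(((-1 + 5)*6)*(-1 + 10*√3)/5) = 4049*((4*6)*(-1 + 10*√3)/5) = 4049*((⅕)*24*(-1 + 10*√3)) = 4049*(-24/5 + 48*√3) = -97176/5 + 194352*√3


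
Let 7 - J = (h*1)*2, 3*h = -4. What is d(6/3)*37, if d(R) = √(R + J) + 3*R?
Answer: 222 + 37*√105/3 ≈ 348.38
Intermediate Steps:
h = -4/3 (h = (⅓)*(-4) = -4/3 ≈ -1.3333)
J = 29/3 (J = 7 - (-4/3*1)*2 = 7 - (-4)*2/3 = 7 - 1*(-8/3) = 7 + 8/3 = 29/3 ≈ 9.6667)
d(R) = √(29/3 + R) + 3*R (d(R) = √(R + 29/3) + 3*R = √(29/3 + R) + 3*R)
d(6/3)*37 = (3*(6/3) + √(87 + 9*(6/3))/3)*37 = (3*(6*(⅓)) + √(87 + 9*(6*(⅓)))/3)*37 = (3*2 + √(87 + 9*2)/3)*37 = (6 + √(87 + 18)/3)*37 = (6 + √105/3)*37 = 222 + 37*√105/3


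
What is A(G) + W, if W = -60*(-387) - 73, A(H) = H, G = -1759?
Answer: 21388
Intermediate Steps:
W = 23147 (W = 23220 - 73 = 23147)
A(G) + W = -1759 + 23147 = 21388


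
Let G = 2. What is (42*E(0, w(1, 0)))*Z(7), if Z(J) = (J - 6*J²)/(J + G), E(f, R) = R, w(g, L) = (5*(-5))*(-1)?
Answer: -100450/3 ≈ -33483.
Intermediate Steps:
w(g, L) = 25 (w(g, L) = -25*(-1) = 25)
Z(J) = (J - 6*J²)/(2 + J) (Z(J) = (J - 6*J²)/(J + 2) = (J - 6*J²)/(2 + J))
(42*E(0, w(1, 0)))*Z(7) = (42*25)*(7*(1 - 6*7)/(2 + 7)) = 1050*(7*(1 - 42)/9) = 1050*(7*(⅑)*(-41)) = 1050*(-287/9) = -100450/3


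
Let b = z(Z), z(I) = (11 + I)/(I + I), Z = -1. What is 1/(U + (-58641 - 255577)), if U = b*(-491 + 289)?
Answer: -1/313208 ≈ -3.1928e-6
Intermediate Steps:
z(I) = (11 + I)/(2*I) (z(I) = (11 + I)/((2*I)) = (11 + I)*(1/(2*I)) = (11 + I)/(2*I))
b = -5 (b = (½)*(11 - 1)/(-1) = (½)*(-1)*10 = -5)
U = 1010 (U = -5*(-491 + 289) = -5*(-202) = 1010)
1/(U + (-58641 - 255577)) = 1/(1010 + (-58641 - 255577)) = 1/(1010 - 314218) = 1/(-313208) = -1/313208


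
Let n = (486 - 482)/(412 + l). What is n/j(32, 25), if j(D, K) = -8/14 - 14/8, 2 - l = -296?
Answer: -56/23075 ≈ -0.0024269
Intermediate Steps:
l = 298 (l = 2 - 1*(-296) = 2 + 296 = 298)
j(D, K) = -65/28 (j(D, K) = -8*1/14 - 14*1/8 = -4/7 - 7/4 = -65/28)
n = 2/355 (n = (486 - 482)/(412 + 298) = 4/710 = 4*(1/710) = 2/355 ≈ 0.0056338)
n/j(32, 25) = 2/(355*(-65/28)) = (2/355)*(-28/65) = -56/23075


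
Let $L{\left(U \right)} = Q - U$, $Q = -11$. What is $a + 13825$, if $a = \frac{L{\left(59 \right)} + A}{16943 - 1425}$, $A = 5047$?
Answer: $\frac{214541327}{15518} \approx 13825.0$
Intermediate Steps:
$L{\left(U \right)} = -11 - U$
$a = \frac{4977}{15518}$ ($a = \frac{\left(-11 - 59\right) + 5047}{16943 - 1425} = \frac{\left(-11 - 59\right) + 5047}{15518} = \left(-70 + 5047\right) \frac{1}{15518} = 4977 \cdot \frac{1}{15518} = \frac{4977}{15518} \approx 0.32072$)
$a + 13825 = \frac{4977}{15518} + 13825 = \frac{214541327}{15518}$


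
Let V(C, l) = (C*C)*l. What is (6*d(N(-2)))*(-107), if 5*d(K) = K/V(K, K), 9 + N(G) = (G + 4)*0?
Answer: -214/135 ≈ -1.5852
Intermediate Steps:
N(G) = -9 (N(G) = -9 + (G + 4)*0 = -9 + (4 + G)*0 = -9 + 0 = -9)
V(C, l) = l*C² (V(C, l) = C²*l = l*C²)
d(K) = 1/(5*K²) (d(K) = (K/((K*K²)))/5 = (K/(K³))/5 = (K/K³)/5 = 1/(5*K²))
(6*d(N(-2)))*(-107) = (6*((⅕)/(-9)²))*(-107) = (6*((⅕)*(1/81)))*(-107) = (6*(1/405))*(-107) = (2/135)*(-107) = -214/135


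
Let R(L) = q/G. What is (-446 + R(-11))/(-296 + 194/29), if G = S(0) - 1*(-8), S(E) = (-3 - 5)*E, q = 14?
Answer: 51533/33560 ≈ 1.5355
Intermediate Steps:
S(E) = -8*E
G = 8 (G = -8*0 - 1*(-8) = 0 + 8 = 8)
R(L) = 7/4 (R(L) = 14/8 = 14*(1/8) = 7/4)
(-446 + R(-11))/(-296 + 194/29) = (-446 + 7/4)/(-296 + 194/29) = -1777/(4*(-296 + 194*(1/29))) = -1777/(4*(-296 + 194/29)) = -1777/(4*(-8390/29)) = -1777/4*(-29/8390) = 51533/33560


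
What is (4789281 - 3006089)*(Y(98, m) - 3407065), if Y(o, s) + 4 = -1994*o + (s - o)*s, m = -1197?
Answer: -3659762632272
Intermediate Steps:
Y(o, s) = -4 - 1994*o + s*(s - o) (Y(o, s) = -4 + (-1994*o + (s - o)*s) = -4 + (-1994*o + s*(s - o)) = -4 - 1994*o + s*(s - o))
(4789281 - 3006089)*(Y(98, m) - 3407065) = (4789281 - 3006089)*((-4 + (-1197)**2 - 1994*98 - 1*98*(-1197)) - 3407065) = 1783192*((-4 + 1432809 - 195412 + 117306) - 3407065) = 1783192*(1354699 - 3407065) = 1783192*(-2052366) = -3659762632272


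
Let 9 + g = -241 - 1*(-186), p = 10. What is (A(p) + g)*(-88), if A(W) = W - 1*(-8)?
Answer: 4048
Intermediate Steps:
A(W) = 8 + W (A(W) = W + 8 = 8 + W)
g = -64 (g = -9 + (-241 - 1*(-186)) = -9 + (-241 + 186) = -9 - 55 = -64)
(A(p) + g)*(-88) = ((8 + 10) - 64)*(-88) = (18 - 64)*(-88) = -46*(-88) = 4048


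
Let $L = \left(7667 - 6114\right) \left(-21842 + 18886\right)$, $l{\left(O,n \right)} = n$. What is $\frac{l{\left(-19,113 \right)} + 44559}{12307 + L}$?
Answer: $- \frac{44672}{4578361} \approx -0.0097572$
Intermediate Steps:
$L = -4590668$ ($L = 1553 \left(-2956\right) = -4590668$)
$\frac{l{\left(-19,113 \right)} + 44559}{12307 + L} = \frac{113 + 44559}{12307 - 4590668} = \frac{44672}{-4578361} = 44672 \left(- \frac{1}{4578361}\right) = - \frac{44672}{4578361}$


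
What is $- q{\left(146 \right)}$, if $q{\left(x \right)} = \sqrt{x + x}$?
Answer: $- 2 \sqrt{73} \approx -17.088$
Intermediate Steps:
$q{\left(x \right)} = \sqrt{2} \sqrt{x}$ ($q{\left(x \right)} = \sqrt{2 x} = \sqrt{2} \sqrt{x}$)
$- q{\left(146 \right)} = - \sqrt{2} \sqrt{146} = - 2 \sqrt{73}$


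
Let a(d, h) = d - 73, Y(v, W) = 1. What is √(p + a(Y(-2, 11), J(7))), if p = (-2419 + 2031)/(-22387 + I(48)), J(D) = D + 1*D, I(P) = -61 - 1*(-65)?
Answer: 2*I*√1001756139/7461 ≈ 8.4843*I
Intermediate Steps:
I(P) = 4 (I(P) = -61 + 65 = 4)
J(D) = 2*D (J(D) = D + D = 2*D)
a(d, h) = -73 + d
p = 388/22383 (p = (-2419 + 2031)/(-22387 + 4) = -388/(-22383) = -388*(-1/22383) = 388/22383 ≈ 0.017335)
√(p + a(Y(-2, 11), J(7))) = √(388/22383 + (-73 + 1)) = √(388/22383 - 72) = √(-1611188/22383) = 2*I*√1001756139/7461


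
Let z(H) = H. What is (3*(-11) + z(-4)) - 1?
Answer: -38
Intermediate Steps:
(3*(-11) + z(-4)) - 1 = (3*(-11) - 4) - 1 = (-33 - 4) - 1 = -37 - 1 = -38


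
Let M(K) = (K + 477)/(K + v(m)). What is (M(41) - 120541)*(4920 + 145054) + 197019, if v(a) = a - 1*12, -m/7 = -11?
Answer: -958085559229/53 ≈ -1.8077e+10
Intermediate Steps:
m = 77 (m = -7*(-11) = 77)
v(a) = -12 + a (v(a) = a - 12 = -12 + a)
M(K) = (477 + K)/(65 + K) (M(K) = (K + 477)/(K + (-12 + 77)) = (477 + K)/(K + 65) = (477 + K)/(65 + K))
(M(41) - 120541)*(4920 + 145054) + 197019 = ((477 + 41)/(65 + 41) - 120541)*(4920 + 145054) + 197019 = (518/106 - 120541)*149974 + 197019 = ((1/106)*518 - 120541)*149974 + 197019 = (259/53 - 120541)*149974 + 197019 = -6388414/53*149974 + 197019 = -958096001236/53 + 197019 = -958085559229/53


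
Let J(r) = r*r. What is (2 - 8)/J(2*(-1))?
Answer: -3/2 ≈ -1.5000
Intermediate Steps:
J(r) = r²
(2 - 8)/J(2*(-1)) = (2 - 8)/((2*(-1))²) = -6/(-2)² = -6/4 = (¼)*(-6) = -3/2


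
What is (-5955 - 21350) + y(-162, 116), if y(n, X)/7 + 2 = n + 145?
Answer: -27438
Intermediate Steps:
y(n, X) = 1001 + 7*n (y(n, X) = -14 + 7*(n + 145) = -14 + 7*(145 + n) = -14 + (1015 + 7*n) = 1001 + 7*n)
(-5955 - 21350) + y(-162, 116) = (-5955 - 21350) + (1001 + 7*(-162)) = -27305 + (1001 - 1134) = -27305 - 133 = -27438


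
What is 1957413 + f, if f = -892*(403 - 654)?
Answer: 2181305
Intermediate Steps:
f = 223892 (f = -892*(-251) = 223892)
1957413 + f = 1957413 + 223892 = 2181305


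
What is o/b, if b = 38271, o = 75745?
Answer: 75745/38271 ≈ 1.9792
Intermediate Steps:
o/b = 75745/38271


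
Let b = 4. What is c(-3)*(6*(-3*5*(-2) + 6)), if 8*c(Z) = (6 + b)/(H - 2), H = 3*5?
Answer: 270/13 ≈ 20.769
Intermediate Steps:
H = 15
c(Z) = 5/52 (c(Z) = ((6 + 4)/(15 - 2))/8 = (10/13)/8 = (10*(1/13))/8 = (⅛)*(10/13) = 5/52)
c(-3)*(6*(-3*5*(-2) + 6)) = 5*(6*(-3*5*(-2) + 6))/52 = 5*(6*(-15*(-2) + 6))/52 = 5*(6*(30 + 6))/52 = 5*(6*36)/52 = (5/52)*216 = 270/13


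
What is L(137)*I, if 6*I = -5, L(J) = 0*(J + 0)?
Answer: 0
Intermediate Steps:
L(J) = 0 (L(J) = 0*J = 0)
I = -5/6 (I = (1/6)*(-5) = -5/6 ≈ -0.83333)
L(137)*I = 0*(-5/6) = 0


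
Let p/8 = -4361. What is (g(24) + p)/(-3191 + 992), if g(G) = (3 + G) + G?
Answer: 34837/2199 ≈ 15.842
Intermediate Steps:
p = -34888 (p = 8*(-4361) = -34888)
g(G) = 3 + 2*G
(g(24) + p)/(-3191 + 992) = ((3 + 2*24) - 34888)/(-3191 + 992) = ((3 + 48) - 34888)/(-2199) = (51 - 34888)*(-1/2199) = -34837*(-1/2199) = 34837/2199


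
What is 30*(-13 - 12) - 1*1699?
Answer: -2449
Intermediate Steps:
30*(-13 - 12) - 1*1699 = 30*(-25) - 1699 = -750 - 1699 = -2449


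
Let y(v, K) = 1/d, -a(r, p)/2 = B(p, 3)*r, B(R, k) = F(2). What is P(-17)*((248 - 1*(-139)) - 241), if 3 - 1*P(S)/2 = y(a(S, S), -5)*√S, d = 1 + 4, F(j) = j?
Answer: 876 - 292*I*√17/5 ≈ 876.0 - 240.79*I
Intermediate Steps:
B(R, k) = 2
d = 5
a(r, p) = -4*r
y(v, K) = ⅕ (y(v, K) = 1/5 = ⅕)
P(S) = 6 - 2*√S/5
P(-17)*((248 - 1*(-139)) - 241) = (6 - 2*I*√17/5)*((248 - 1*(-139)) - 241) = (6 - 2*I*√17/5)*((248 + 139) - 241) = (6 - 2*I*√17/5)*(387 - 241) = (6 - 2*I*√17/5)*146 = 876 - 292*I*√17/5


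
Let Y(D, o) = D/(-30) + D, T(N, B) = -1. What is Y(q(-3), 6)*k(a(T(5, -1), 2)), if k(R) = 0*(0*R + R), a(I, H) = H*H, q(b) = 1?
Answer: 0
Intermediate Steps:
Y(D, o) = 29*D/30 (Y(D, o) = -D/30 + D = 29*D/30)
a(I, H) = H²
k(R) = 0 (k(R) = 0*(0 + R) = 0*R = 0)
Y(q(-3), 6)*k(a(T(5, -1), 2)) = ((29/30)*1)*0 = (29/30)*0 = 0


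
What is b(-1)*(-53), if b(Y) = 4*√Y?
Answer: -212*I ≈ -212.0*I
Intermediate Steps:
b(-1)*(-53) = (4*√(-1))*(-53) = (4*I)*(-53) = -212*I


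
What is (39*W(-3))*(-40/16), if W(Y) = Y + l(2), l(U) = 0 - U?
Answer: 975/2 ≈ 487.50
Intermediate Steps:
l(U) = -U
W(Y) = -2 + Y (W(Y) = Y - 1*2 = Y - 2 = -2 + Y)
(39*W(-3))*(-40/16) = (39*(-2 - 3))*(-40/16) = (39*(-5))*(-40*1/16) = -195*(-5/2) = 975/2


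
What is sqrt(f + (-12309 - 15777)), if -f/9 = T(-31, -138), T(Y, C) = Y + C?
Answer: I*sqrt(26565) ≈ 162.99*I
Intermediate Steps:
T(Y, C) = C + Y
f = 1521 (f = -9*(-138 - 31) = -9*(-169) = 1521)
sqrt(f + (-12309 - 15777)) = sqrt(1521 + (-12309 - 15777)) = sqrt(1521 - 28086) = sqrt(-26565) = I*sqrt(26565)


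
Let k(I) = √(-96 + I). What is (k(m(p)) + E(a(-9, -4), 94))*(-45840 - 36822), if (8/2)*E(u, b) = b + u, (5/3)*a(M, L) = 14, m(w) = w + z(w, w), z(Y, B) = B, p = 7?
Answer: -10580736/5 - 82662*I*√82 ≈ -2.1161e+6 - 7.4854e+5*I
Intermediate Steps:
m(w) = 2*w (m(w) = w + w = 2*w)
a(M, L) = 42/5 (a(M, L) = (⅗)*14 = 42/5)
E(u, b) = b/4 + u/4 (E(u, b) = (b + u)/4 = b/4 + u/4)
(k(m(p)) + E(a(-9, -4), 94))*(-45840 - 36822) = (√(-96 + 2*7) + ((¼)*94 + (¼)*(42/5)))*(-45840 - 36822) = (√(-96 + 14) + (47/2 + 21/10))*(-82662) = (√(-82) + 128/5)*(-82662) = (I*√82 + 128/5)*(-82662) = (128/5 + I*√82)*(-82662) = -10580736/5 - 82662*I*√82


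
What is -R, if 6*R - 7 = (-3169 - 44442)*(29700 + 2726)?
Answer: 1543834279/6 ≈ 2.5731e+8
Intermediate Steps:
R = -1543834279/6 (R = 7/6 + ((-3169 - 44442)*(29700 + 2726))/6 = 7/6 + (-47611*32426)/6 = 7/6 + (⅙)*(-1543834286) = 7/6 - 771917143/3 = -1543834279/6 ≈ -2.5731e+8)
-R = -1*(-1543834279/6) = 1543834279/6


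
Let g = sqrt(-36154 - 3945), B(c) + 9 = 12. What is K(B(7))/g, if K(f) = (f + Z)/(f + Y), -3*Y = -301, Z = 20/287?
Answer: -2643*I*sqrt(40099)/3567608030 ≈ -0.00014835*I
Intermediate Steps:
B(c) = 3 (B(c) = -9 + 12 = 3)
Z = 20/287 (Z = 20*(1/287) = 20/287 ≈ 0.069686)
Y = 301/3 (Y = -1/3*(-301) = 301/3 ≈ 100.33)
g = I*sqrt(40099) (g = sqrt(-40099) = I*sqrt(40099) ≈ 200.25*I)
K(f) = (20/287 + f)/(301/3 + f) (K(f) = (f + 20/287)/(f + 301/3) = (20/287 + f)/(301/3 + f))
K(B(7))/g = (3*(20 + 287*3)/(287*(301 + 3*3)))/((I*sqrt(40099))) = (3*(20 + 861)/(287*(301 + 9)))*(-I*sqrt(40099)/40099) = ((3/287)*881/310)*(-I*sqrt(40099)/40099) = ((3/287)*(1/310)*881)*(-I*sqrt(40099)/40099) = 2643*(-I*sqrt(40099)/40099)/88970 = -2643*I*sqrt(40099)/3567608030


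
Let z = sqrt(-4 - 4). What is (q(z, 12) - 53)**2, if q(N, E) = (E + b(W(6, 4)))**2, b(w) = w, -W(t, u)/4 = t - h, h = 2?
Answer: 1369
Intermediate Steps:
z = 2*I*sqrt(2) (z = sqrt(-8) = 2*I*sqrt(2) ≈ 2.8284*I)
W(t, u) = 8 - 4*t (W(t, u) = -4*(t - 1*2) = -4*(t - 2) = -4*(-2 + t) = 8 - 4*t)
q(N, E) = (-16 + E)**2 (q(N, E) = (E + (8 - 4*6))**2 = (E + (8 - 24))**2 = (E - 16)**2 = (-16 + E)**2)
(q(z, 12) - 53)**2 = ((-16 + 12)**2 - 53)**2 = ((-4)**2 - 53)**2 = (16 - 53)**2 = (-37)**2 = 1369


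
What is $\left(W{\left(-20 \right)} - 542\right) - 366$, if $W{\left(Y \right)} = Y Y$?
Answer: $-508$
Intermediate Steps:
$W{\left(Y \right)} = Y^{2}$
$\left(W{\left(-20 \right)} - 542\right) - 366 = \left(\left(-20\right)^{2} - 542\right) - 366 = \left(400 - 542\right) - 366 = -142 - 366 = -508$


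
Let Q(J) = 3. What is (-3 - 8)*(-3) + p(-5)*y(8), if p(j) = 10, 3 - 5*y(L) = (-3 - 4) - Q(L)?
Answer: 59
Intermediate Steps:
y(L) = 13/5 (y(L) = ⅗ - ((-3 - 4) - 1*3)/5 = ⅗ - (-7 - 3)/5 = ⅗ - ⅕*(-10) = ⅗ + 2 = 13/5)
(-3 - 8)*(-3) + p(-5)*y(8) = (-3 - 8)*(-3) + 10*(13/5) = -11*(-3) + 26 = 33 + 26 = 59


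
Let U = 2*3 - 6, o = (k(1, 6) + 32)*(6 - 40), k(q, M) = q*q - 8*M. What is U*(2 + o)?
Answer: 0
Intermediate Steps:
k(q, M) = q² - 8*M
o = 510 (o = ((1² - 8*6) + 32)*(6 - 40) = ((1 - 48) + 32)*(-34) = (-47 + 32)*(-34) = -15*(-34) = 510)
U = 0 (U = 6 - 6 = 0)
U*(2 + o) = 0*(2 + 510) = 0*512 = 0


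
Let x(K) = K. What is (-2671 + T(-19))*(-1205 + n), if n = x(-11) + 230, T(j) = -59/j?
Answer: 49980340/19 ≈ 2.6305e+6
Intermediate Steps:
n = 219 (n = -11 + 230 = 219)
(-2671 + T(-19))*(-1205 + n) = (-2671 - 59/(-19))*(-1205 + 219) = (-2671 - 59*(-1/19))*(-986) = (-2671 + 59/19)*(-986) = -50690/19*(-986) = 49980340/19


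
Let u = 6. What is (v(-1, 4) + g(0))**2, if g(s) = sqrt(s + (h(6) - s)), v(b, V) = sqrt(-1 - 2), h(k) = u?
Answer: 3 + 6*I*sqrt(2) ≈ 3.0 + 8.4853*I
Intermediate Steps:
h(k) = 6
v(b, V) = I*sqrt(3) (v(b, V) = sqrt(-3) = I*sqrt(3))
g(s) = sqrt(6) (g(s) = sqrt(s + (6 - s)) = sqrt(6))
(v(-1, 4) + g(0))**2 = (I*sqrt(3) + sqrt(6))**2 = (sqrt(6) + I*sqrt(3))**2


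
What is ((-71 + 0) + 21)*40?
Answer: -2000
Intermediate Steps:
((-71 + 0) + 21)*40 = (-71 + 21)*40 = -50*40 = -2000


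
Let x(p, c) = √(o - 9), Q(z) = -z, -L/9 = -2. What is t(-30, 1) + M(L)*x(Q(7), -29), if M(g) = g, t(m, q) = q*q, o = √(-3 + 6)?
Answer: 1 + 18*√(-9 + √3) ≈ 1.0 + 48.526*I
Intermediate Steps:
o = √3 ≈ 1.7320
t(m, q) = q²
L = 18 (L = -9*(-2) = 18)
x(p, c) = √(-9 + √3) (x(p, c) = √(√3 - 9) = √(-9 + √3))
t(-30, 1) + M(L)*x(Q(7), -29) = 1² + 18*√(-9 + √3) = 1 + 18*√(-9 + √3)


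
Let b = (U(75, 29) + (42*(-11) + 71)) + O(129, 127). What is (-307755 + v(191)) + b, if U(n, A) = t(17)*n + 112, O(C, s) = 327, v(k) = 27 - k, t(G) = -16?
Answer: -309071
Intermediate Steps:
U(n, A) = 112 - 16*n (U(n, A) = -16*n + 112 = 112 - 16*n)
b = -1152 (b = ((112 - 16*75) + (42*(-11) + 71)) + 327 = ((112 - 1200) + (-462 + 71)) + 327 = (-1088 - 391) + 327 = -1479 + 327 = -1152)
(-307755 + v(191)) + b = (-307755 + (27 - 1*191)) - 1152 = (-307755 + (27 - 191)) - 1152 = (-307755 - 164) - 1152 = -307919 - 1152 = -309071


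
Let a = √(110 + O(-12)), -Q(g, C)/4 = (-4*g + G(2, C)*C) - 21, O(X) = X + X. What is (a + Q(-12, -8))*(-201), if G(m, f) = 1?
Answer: 15276 - 201*√86 ≈ 13412.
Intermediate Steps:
O(X) = 2*X
Q(g, C) = 84 - 4*C + 16*g (Q(g, C) = -4*((-4*g + 1*C) - 21) = -4*((-4*g + C) - 21) = -4*((C - 4*g) - 21) = -4*(-21 + C - 4*g) = 84 - 4*C + 16*g)
a = √86 (a = √(110 + 2*(-12)) = √(110 - 24) = √86 ≈ 9.2736)
(a + Q(-12, -8))*(-201) = (√86 + (84 - 4*(-8) + 16*(-12)))*(-201) = (√86 + (84 + 32 - 192))*(-201) = (√86 - 76)*(-201) = (-76 + √86)*(-201) = 15276 - 201*√86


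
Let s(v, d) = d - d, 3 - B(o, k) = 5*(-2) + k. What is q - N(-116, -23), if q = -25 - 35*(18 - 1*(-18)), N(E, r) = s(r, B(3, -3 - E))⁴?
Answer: -1285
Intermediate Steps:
B(o, k) = 13 - k (B(o, k) = 3 - (5*(-2) + k) = 3 - (-10 + k) = 3 + (10 - k) = 13 - k)
s(v, d) = 0
N(E, r) = 0 (N(E, r) = 0⁴ = 0)
q = -1285 (q = -25 - 35*(18 + 18) = -25 - 35*36 = -25 - 1260 = -1285)
q - N(-116, -23) = -1285 - 1*0 = -1285 + 0 = -1285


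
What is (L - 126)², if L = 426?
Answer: 90000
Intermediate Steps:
(L - 126)² = (426 - 126)² = 300² = 90000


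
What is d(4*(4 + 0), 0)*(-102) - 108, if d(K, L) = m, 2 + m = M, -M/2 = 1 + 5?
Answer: 1320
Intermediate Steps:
M = -12 (M = -2*(1 + 5) = -2*6 = -12)
m = -14 (m = -2 - 12 = -14)
d(K, L) = -14
d(4*(4 + 0), 0)*(-102) - 108 = -14*(-102) - 108 = 1428 - 108 = 1320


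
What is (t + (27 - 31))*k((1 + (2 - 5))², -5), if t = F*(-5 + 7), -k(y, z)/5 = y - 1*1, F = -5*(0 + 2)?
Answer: 360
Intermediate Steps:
F = -10 (F = -5*2 = -10)
k(y, z) = 5 - 5*y (k(y, z) = -5*(y - 1*1) = -5*(y - 1) = -5*(-1 + y) = 5 - 5*y)
t = -20 (t = -10*(-5 + 7) = -10*2 = -20)
(t + (27 - 31))*k((1 + (2 - 5))², -5) = (-20 + (27 - 31))*(5 - 5*(1 + (2 - 5))²) = (-20 - 4)*(5 - 5*(1 - 3)²) = -24*(5 - 5*(-2)²) = -24*(5 - 5*4) = -24*(5 - 20) = -24*(-15) = 360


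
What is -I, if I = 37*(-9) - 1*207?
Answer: 540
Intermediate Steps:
I = -540 (I = -333 - 207 = -540)
-I = -1*(-540) = 540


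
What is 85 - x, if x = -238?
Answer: 323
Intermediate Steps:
85 - x = 85 - 1*(-238) = 85 + 238 = 323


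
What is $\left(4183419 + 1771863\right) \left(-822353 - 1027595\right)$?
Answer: $-11016962025336$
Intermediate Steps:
$\left(4183419 + 1771863\right) \left(-822353 - 1027595\right) = 5955282 \left(-1849948\right) = -11016962025336$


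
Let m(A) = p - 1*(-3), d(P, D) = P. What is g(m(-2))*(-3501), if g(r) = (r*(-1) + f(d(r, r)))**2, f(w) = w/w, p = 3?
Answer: -87525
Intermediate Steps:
f(w) = 1
m(A) = 6 (m(A) = 3 - 1*(-3) = 3 + 3 = 6)
g(r) = (1 - r)**2 (g(r) = (r*(-1) + 1)**2 = (-r + 1)**2 = (1 - r)**2)
g(m(-2))*(-3501) = (-1 + 6)**2*(-3501) = 5**2*(-3501) = 25*(-3501) = -87525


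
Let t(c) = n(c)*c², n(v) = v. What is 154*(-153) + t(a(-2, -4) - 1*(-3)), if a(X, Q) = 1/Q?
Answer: -1506637/64 ≈ -23541.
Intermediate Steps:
t(c) = c³ (t(c) = c*c² = c³)
154*(-153) + t(a(-2, -4) - 1*(-3)) = 154*(-153) + (1/(-4) - 1*(-3))³ = -23562 + (-¼ + 3)³ = -23562 + (11/4)³ = -23562 + 1331/64 = -1506637/64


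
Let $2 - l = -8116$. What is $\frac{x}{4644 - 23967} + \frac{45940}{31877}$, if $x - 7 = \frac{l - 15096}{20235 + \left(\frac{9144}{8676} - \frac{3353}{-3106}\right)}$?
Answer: $\frac{13444022540577473143}{9330813008897671197} \approx 1.4408$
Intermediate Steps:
$l = 8118$ ($l = 2 - -8116 = 2 + 8116 = 8118$)
$x = \frac{100815623161}{15148425307}$ ($x = 7 + \frac{8118 - 15096}{20235 + \left(\frac{9144}{8676} - \frac{3353}{-3106}\right)} = 7 - \frac{6978}{20235 + \left(9144 \cdot \frac{1}{8676} - - \frac{3353}{3106}\right)} = 7 - \frac{6978}{20235 + \left(\frac{254}{241} + \frac{3353}{3106}\right)} = 7 - \frac{6978}{20235 + \frac{1596997}{748546}} = 7 - \frac{6978}{\frac{15148425307}{748546}} = 7 - \frac{5223353988}{15148425307} = \frac{100815623161}{15148425307} \approx 6.6552$)
$\frac{x}{4644 - 23967} + \frac{45940}{31877} = \frac{100815623161}{15148425307 \left(4644 - 23967\right)} + \frac{45940}{31877} = \frac{100815623161}{15148425307 \left(4644 - 23967\right)} + 45940 \cdot \frac{1}{31877} = \frac{100815623161}{15148425307 \left(-19323\right)} + \frac{45940}{31877} = \frac{100815623161}{15148425307} \left(- \frac{1}{19323}\right) + \frac{45940}{31877} = - \frac{100815623161}{292713022207161} + \frac{45940}{31877} = \frac{13444022540577473143}{9330813008897671197}$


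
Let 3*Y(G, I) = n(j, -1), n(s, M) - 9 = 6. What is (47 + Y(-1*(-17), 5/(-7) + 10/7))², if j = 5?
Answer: 2704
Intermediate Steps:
n(s, M) = 15 (n(s, M) = 9 + 6 = 15)
Y(G, I) = 5 (Y(G, I) = (⅓)*15 = 5)
(47 + Y(-1*(-17), 5/(-7) + 10/7))² = (47 + 5)² = 52² = 2704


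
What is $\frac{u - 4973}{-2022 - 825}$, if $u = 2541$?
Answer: $\frac{2432}{2847} \approx 0.85423$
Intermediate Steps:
$\frac{u - 4973}{-2022 - 825} = \frac{2541 - 4973}{-2022 - 825} = - \frac{2432}{-2847} = \left(-2432\right) \left(- \frac{1}{2847}\right) = \frac{2432}{2847}$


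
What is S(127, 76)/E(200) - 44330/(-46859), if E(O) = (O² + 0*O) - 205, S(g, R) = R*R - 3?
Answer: 2034629357/1864753905 ≈ 1.0911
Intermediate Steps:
S(g, R) = -3 + R² (S(g, R) = R² - 3 = -3 + R²)
E(O) = -205 + O² (E(O) = (O² + 0) - 205 = O² - 205 = -205 + O²)
S(127, 76)/E(200) - 44330/(-46859) = (-3 + 76²)/(-205 + 200²) - 44330/(-46859) = (-3 + 5776)/(-205 + 40000) - 44330*(-1/46859) = 5773/39795 + 44330/46859 = 2034629357/1864753905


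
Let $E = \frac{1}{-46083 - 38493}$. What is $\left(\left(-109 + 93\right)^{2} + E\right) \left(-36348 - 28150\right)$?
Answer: $- \frac{698237772295}{42288} \approx -1.6511 \cdot 10^{7}$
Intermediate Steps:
$E = - \frac{1}{84576}$ ($E = \frac{1}{-84576} = - \frac{1}{84576} \approx -1.1824 \cdot 10^{-5}$)
$\left(\left(-109 + 93\right)^{2} + E\right) \left(-36348 - 28150\right) = \left(\left(-109 + 93\right)^{2} - \frac{1}{84576}\right) \left(-36348 - 28150\right) = \left(\left(-16\right)^{2} - \frac{1}{84576}\right) \left(-64498\right) = \left(256 - \frac{1}{84576}\right) \left(-64498\right) = \frac{21651455}{84576} \left(-64498\right) = - \frac{698237772295}{42288}$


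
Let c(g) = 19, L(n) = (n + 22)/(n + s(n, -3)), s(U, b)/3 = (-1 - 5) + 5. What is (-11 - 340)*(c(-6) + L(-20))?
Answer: -152685/23 ≈ -6638.5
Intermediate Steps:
s(U, b) = -3 (s(U, b) = 3*((-1 - 5) + 5) = 3*(-6 + 5) = 3*(-1) = -3)
L(n) = (22 + n)/(-3 + n) (L(n) = (n + 22)/(n - 3) = (22 + n)/(-3 + n))
(-11 - 340)*(c(-6) + L(-20)) = (-11 - 340)*(19 + (22 - 20)/(-3 - 20)) = -351*(19 + 2/(-23)) = -351*(19 - 1/23*2) = -351*(19 - 2/23) = -351*435/23 = -152685/23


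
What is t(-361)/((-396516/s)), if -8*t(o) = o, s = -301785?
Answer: 36314795/1057376 ≈ 34.344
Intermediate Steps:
t(o) = -o/8
t(-361)/((-396516/s)) = (-⅛*(-361))/((-396516/(-301785))) = 361/(8*((-396516*(-1/301785)))) = 361/(8*(132172/100595)) = (361/8)*(100595/132172) = 36314795/1057376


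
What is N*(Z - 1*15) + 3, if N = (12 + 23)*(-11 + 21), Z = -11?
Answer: -9097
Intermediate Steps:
N = 350 (N = 35*10 = 350)
N*(Z - 1*15) + 3 = 350*(-11 - 1*15) + 3 = 350*(-11 - 15) + 3 = 350*(-26) + 3 = -9100 + 3 = -9097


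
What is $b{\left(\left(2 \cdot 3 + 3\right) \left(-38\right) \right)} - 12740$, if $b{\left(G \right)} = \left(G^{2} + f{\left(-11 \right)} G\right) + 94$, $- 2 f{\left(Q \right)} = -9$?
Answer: $102779$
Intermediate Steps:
$f{\left(Q \right)} = \frac{9}{2}$ ($f{\left(Q \right)} = \left(- \frac{1}{2}\right) \left(-9\right) = \frac{9}{2}$)
$b{\left(G \right)} = 94 + G^{2} + \frac{9 G}{2}$ ($b{\left(G \right)} = \left(G^{2} + \frac{9 G}{2}\right) + 94 = 94 + G^{2} + \frac{9 G}{2}$)
$b{\left(\left(2 \cdot 3 + 3\right) \left(-38\right) \right)} - 12740 = \left(94 + \left(\left(2 \cdot 3 + 3\right) \left(-38\right)\right)^{2} + \frac{9 \left(2 \cdot 3 + 3\right) \left(-38\right)}{2}\right) - 12740 = \left(94 + \left(\left(6 + 3\right) \left(-38\right)\right)^{2} + \frac{9 \left(6 + 3\right) \left(-38\right)}{2}\right) - 12740 = \left(94 + \left(9 \left(-38\right)\right)^{2} + \frac{9 \cdot 9 \left(-38\right)}{2}\right) - 12740 = \left(94 + \left(-342\right)^{2} + \frac{9}{2} \left(-342\right)\right) - 12740 = \left(94 + 116964 - 1539\right) - 12740 = 115519 - 12740 = 102779$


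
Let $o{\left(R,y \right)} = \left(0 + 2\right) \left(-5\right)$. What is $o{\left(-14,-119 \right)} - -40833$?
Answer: $40823$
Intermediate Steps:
$o{\left(R,y \right)} = -10$ ($o{\left(R,y \right)} = 2 \left(-5\right) = -10$)
$o{\left(-14,-119 \right)} - -40833 = -10 - -40833 = -10 + 40833 = 40823$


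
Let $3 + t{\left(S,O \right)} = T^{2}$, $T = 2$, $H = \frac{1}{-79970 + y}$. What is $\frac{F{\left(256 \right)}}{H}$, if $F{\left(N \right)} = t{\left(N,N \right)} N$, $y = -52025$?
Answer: $-33790720$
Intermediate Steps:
$H = - \frac{1}{131995}$ ($H = \frac{1}{-79970 - 52025} = \frac{1}{-131995} = - \frac{1}{131995} \approx -7.576 \cdot 10^{-6}$)
$t{\left(S,O \right)} = 1$ ($t{\left(S,O \right)} = -3 + 2^{2} = -3 + 4 = 1$)
$F{\left(N \right)} = N$ ($F{\left(N \right)} = 1 N = N$)
$\frac{F{\left(256 \right)}}{H} = \frac{256}{- \frac{1}{131995}} = 256 \left(-131995\right) = -33790720$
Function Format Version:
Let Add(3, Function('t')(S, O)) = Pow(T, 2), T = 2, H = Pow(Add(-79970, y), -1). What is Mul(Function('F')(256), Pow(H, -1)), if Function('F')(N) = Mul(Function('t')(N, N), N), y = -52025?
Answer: -33790720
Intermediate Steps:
H = Rational(-1, 131995) (H = Pow(Add(-79970, -52025), -1) = Pow(-131995, -1) = Rational(-1, 131995) ≈ -7.5760e-6)
Function('t')(S, O) = 1 (Function('t')(S, O) = Add(-3, Pow(2, 2)) = Add(-3, 4) = 1)
Function('F')(N) = N (Function('F')(N) = Mul(1, N) = N)
Mul(Function('F')(256), Pow(H, -1)) = Mul(256, Pow(Rational(-1, 131995), -1)) = Mul(256, -131995) = -33790720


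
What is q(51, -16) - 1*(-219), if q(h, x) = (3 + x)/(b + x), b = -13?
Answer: 6364/29 ≈ 219.45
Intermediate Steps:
q(h, x) = (3 + x)/(-13 + x)
q(51, -16) - 1*(-219) = (3 - 16)/(-13 - 16) - 1*(-219) = -13/(-29) + 219 = -1/29*(-13) + 219 = 13/29 + 219 = 6364/29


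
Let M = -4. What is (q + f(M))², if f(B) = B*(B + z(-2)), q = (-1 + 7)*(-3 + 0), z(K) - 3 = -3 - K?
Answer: 100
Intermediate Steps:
z(K) = -K (z(K) = 3 + (-3 - K) = -K)
q = -18 (q = 6*(-3) = -18)
f(B) = B*(2 + B) (f(B) = B*(B - 1*(-2)) = B*(B + 2) = B*(2 + B))
(q + f(M))² = (-18 - 4*(2 - 4))² = (-18 - 4*(-2))² = (-18 + 8)² = (-10)² = 100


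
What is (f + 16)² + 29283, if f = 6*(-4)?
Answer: 29347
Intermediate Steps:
f = -24
(f + 16)² + 29283 = (-24 + 16)² + 29283 = (-8)² + 29283 = 64 + 29283 = 29347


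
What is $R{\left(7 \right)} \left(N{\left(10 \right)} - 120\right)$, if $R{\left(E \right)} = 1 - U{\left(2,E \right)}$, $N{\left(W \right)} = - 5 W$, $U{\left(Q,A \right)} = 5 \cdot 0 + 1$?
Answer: $0$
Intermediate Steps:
$U{\left(Q,A \right)} = 1$ ($U{\left(Q,A \right)} = 0 + 1 = 1$)
$R{\left(E \right)} = 0$ ($R{\left(E \right)} = 1 - 1 = 0$)
$R{\left(7 \right)} \left(N{\left(10 \right)} - 120\right) = 0 \left(\left(-5\right) 10 - 120\right) = 0 \left(-50 - 120\right) = 0 \left(-170\right) = 0$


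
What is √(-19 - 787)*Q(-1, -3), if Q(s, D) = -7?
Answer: -7*I*√806 ≈ -198.73*I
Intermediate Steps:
√(-19 - 787)*Q(-1, -3) = √(-19 - 787)*(-7) = √(-806)*(-7) = (I*√806)*(-7) = -7*I*√806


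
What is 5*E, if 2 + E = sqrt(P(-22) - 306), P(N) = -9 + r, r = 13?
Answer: -10 + 5*I*sqrt(302) ≈ -10.0 + 86.891*I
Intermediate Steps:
P(N) = 4 (P(N) = -9 + 13 = 4)
E = -2 + I*sqrt(302) (E = -2 + sqrt(4 - 306) = -2 + sqrt(-302) = -2 + I*sqrt(302) ≈ -2.0 + 17.378*I)
5*E = 5*(-2 + I*sqrt(302)) = -10 + 5*I*sqrt(302)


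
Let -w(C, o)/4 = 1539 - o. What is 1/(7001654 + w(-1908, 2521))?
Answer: 1/7005582 ≈ 1.4274e-7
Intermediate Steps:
w(C, o) = -6156 + 4*o (w(C, o) = -4*(1539 - o) = -6156 + 4*o)
1/(7001654 + w(-1908, 2521)) = 1/(7001654 + (-6156 + 4*2521)) = 1/(7001654 + (-6156 + 10084)) = 1/(7001654 + 3928) = 1/7005582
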